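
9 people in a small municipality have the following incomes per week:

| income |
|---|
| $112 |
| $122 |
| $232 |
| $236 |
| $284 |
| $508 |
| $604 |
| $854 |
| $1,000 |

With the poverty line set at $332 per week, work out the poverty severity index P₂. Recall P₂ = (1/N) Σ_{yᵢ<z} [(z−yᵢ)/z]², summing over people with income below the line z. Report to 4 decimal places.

Below the line: $112, $122, $232, $236, $284 (q = 5 of N = 9).
Relative gaps: (332−112)/332 = 0.6627; (332−122)/332 = 0.6325; (332−232)/332 = 0.3012; (332−236)/332 = 0.2892; (332−284)/332 = 0.1446.
Squared: 0.4391; 0.4001; 0.0907; 0.0836; 0.0209.
Sum = 1.034439; P₂ = 1.034439 / 9 = 0.1149.

0.1149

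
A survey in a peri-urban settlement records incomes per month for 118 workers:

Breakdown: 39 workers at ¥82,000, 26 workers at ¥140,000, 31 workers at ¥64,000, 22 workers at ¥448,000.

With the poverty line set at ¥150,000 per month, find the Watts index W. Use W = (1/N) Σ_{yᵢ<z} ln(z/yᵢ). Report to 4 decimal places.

0.4386

Below the line: 31×¥64,000, 39×¥82,000, 26×¥140,000 (q = 96 of N = 118).
ln(z/y) terms: ln(150000/64000) = 0.8518 (×31); ln(150000/82000) = 0.6039 (×39); ln(150000/140000) = 0.0690 (×26).
W = 51.750859 / 118 = 0.4386.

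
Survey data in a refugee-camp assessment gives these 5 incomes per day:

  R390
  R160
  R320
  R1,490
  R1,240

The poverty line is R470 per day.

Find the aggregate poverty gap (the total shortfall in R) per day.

Below the line: R160, R320, R390 (q = 3 of N = 5).
Individual gaps: 470−160 = 310; 470−320 = 150; 470−390 = 80.
Aggregate gap = R540.

R540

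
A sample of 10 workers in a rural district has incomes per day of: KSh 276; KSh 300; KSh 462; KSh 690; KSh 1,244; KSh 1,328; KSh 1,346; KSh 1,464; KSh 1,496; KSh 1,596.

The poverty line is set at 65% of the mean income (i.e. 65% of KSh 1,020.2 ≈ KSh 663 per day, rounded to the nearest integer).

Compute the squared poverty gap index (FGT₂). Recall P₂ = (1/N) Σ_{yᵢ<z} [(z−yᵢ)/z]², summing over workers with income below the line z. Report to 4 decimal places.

0.0732

Below z: KSh 276, KSh 300, KSh 462 (q = 3 of N = 10).
Gap ratios (z−y)/z: (663−276)/663 = 0.5837; (663−300)/663 = 0.5475; (663−462)/663 = 0.3032.
Squared: 0.3407; 0.2998; 0.0919.
Sum = 0.732397; P₂ = 0.732397 / 10 = 0.0732.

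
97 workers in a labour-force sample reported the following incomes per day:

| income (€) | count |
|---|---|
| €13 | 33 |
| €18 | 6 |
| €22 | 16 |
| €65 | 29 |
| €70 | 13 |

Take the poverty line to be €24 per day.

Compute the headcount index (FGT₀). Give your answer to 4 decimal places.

0.5670

55 of the 97 workers have income below €24.
H = 55/97 = 0.5670.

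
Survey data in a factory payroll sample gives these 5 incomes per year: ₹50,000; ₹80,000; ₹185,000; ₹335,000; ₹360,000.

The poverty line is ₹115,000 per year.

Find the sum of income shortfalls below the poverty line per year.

₹100,000

Poor units: ₹50,000, ₹80,000 (q = 2 of N = 5).
Individual gaps: 115000−50000 = 65000; 115000−80000 = 35000.
Aggregate gap = ₹100,000.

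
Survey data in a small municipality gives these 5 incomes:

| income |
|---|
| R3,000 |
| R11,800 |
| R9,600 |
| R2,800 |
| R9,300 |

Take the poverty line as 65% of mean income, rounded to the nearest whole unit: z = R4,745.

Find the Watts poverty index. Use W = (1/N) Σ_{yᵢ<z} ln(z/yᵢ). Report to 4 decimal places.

0.1972

Incomes under z: R2,800, R3,000 (q = 2 of N = 5).
ln(z/y) terms: ln(4745/2800) = 0.5275; ln(4745/3000) = 0.4585.
W = 0.985951 / 5 = 0.1972.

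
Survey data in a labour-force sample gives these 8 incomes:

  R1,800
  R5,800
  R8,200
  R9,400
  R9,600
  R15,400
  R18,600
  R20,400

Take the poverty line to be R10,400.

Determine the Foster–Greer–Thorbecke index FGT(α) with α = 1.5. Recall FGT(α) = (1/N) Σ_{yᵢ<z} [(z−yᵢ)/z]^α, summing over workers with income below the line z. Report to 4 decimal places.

Poor units: R1,800, R5,800, R8,200, R9,400, R9,600 (q = 5 of N = 8).
Shortfall ratios: (10400−1800)/10400 = 0.8269; (10400−5800)/10400 = 0.4423; (10400−8200)/10400 = 0.2115; (10400−9400)/10400 = 0.0962; (10400−9600)/10400 = 0.0769.
Raised to α = 1.5: 0.75197; 0.29416; 0.09729; 0.02982; 0.02133.
Sum = 1.194571; FGT(1.5) = 1.194571 / 8 = 0.1493.

0.1493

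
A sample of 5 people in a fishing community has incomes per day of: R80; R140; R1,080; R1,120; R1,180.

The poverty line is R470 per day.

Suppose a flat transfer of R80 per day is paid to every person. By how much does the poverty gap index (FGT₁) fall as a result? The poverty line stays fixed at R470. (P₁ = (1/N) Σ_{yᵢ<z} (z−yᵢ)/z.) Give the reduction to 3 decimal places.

0.068

Before: below the line — R80, R140; poverty gap index (FGT₁) = 0.30638.
After the R80 transfer: below the line — R160, R220; poverty gap index (FGT₁) = 0.23830.
Reduction = 0.30638 − 0.23830 = 0.068.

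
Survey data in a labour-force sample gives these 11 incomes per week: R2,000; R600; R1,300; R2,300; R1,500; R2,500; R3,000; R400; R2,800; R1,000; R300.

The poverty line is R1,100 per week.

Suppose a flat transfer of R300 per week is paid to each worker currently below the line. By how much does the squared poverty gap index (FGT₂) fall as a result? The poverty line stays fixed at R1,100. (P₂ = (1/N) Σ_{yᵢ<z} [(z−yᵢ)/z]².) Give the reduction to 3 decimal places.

Before: below the line — R300, R400, R600, R1,000; squared poverty gap index (FGT₂) = 0.10443.
After the R300 transfer: below the line — R600, R700, R900; squared poverty gap index (FGT₂) = 0.03381.
Reduction = 0.10443 − 0.03381 = 0.071.

0.071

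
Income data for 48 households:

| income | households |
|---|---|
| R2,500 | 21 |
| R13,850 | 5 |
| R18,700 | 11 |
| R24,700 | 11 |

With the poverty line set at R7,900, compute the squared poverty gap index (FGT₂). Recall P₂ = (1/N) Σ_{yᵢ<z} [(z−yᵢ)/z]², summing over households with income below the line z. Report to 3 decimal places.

0.204

Poor units: 21×R2,500 (q = 21 of N = 48).
Normalized shortfalls: (7900−2500)/7900 = 0.6835 (×21).
Squared: 0.4672 (×21).
Sum = 9.811889; P₂ = 9.811889 / 48 = 0.204.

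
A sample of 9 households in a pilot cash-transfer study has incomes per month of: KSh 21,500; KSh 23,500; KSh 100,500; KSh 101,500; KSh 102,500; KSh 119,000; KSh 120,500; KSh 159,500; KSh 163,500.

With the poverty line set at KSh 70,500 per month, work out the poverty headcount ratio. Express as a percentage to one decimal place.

2 of the 9 households have income below KSh 70,500.
H = 2/9 = 22.2%.

22.2%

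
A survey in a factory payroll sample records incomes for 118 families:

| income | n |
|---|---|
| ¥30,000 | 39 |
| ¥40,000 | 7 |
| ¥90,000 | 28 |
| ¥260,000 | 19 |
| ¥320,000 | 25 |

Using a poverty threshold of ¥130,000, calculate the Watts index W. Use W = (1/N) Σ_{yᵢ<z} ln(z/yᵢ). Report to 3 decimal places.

0.642

Below z: 39×¥30,000, 7×¥40,000, 28×¥90,000 (q = 74 of N = 118).
Log shortfalls: ln(130000/30000) = 1.4663 (×39); ln(130000/40000) = 1.1787 (×7); ln(130000/90000) = 0.3677 (×28).
W = 75.734025 / 118 = 0.642.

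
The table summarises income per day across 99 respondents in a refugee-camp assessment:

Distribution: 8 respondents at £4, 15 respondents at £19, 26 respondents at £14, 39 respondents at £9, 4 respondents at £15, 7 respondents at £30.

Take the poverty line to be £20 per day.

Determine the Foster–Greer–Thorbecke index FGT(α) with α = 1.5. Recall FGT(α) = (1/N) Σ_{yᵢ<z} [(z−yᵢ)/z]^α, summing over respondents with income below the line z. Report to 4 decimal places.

Below the line: 8×£4, 39×£9, 26×£14, 4×£15, 15×£19 (q = 92 of N = 99).
Relative gaps: (20−4)/20 = 0.8000 (×8); (20−9)/20 = 0.5500 (×39); (20−14)/20 = 0.3000 (×26); (20−15)/20 = 0.2500 (×4); (20−19)/20 = 0.0500 (×15).
Raised to α = 1.5: 0.71554 (×8); 0.40789 (×39); 0.16432 (×26); 0.12500 (×4); 0.01118 (×15).
Sum = 26.572021; FGT(1.5) = 26.572021 / 99 = 0.2684.

0.2684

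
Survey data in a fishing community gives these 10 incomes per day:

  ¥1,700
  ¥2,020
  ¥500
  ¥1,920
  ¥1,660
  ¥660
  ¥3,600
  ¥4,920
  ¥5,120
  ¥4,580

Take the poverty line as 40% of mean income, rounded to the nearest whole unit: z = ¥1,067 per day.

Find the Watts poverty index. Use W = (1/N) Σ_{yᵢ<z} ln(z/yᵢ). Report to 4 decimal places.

Below z: ¥500, ¥660 (q = 2 of N = 10).
Log gaps: ln(1067/500) = 0.7580; ln(1067/660) = 0.4804.
W = 1.238365 / 10 = 0.1238.

0.1238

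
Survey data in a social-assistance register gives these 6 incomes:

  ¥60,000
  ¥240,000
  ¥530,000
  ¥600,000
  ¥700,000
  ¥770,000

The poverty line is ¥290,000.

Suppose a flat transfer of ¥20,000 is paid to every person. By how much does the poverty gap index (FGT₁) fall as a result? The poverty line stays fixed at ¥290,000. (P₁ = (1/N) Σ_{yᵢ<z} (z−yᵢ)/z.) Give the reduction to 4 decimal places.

0.0230

Before: below the line — ¥60,000, ¥240,000; poverty gap index (FGT₁) = 0.160920.
After the ¥20,000 transfer: below the line — ¥80,000, ¥260,000; poverty gap index (FGT₁) = 0.137931.
Reduction = 0.160920 − 0.137931 = 0.0230.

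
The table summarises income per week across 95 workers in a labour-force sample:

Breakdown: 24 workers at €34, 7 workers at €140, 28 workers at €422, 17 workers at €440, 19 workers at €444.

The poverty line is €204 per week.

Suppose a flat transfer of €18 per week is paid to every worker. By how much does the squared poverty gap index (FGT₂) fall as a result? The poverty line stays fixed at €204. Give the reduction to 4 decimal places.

Before: below the line — 24×€34, 7×€140; squared poverty gap index (FGT₂) = 0.182691.
After the €18 transfer: below the line — 24×€52, 7×€158; squared poverty gap index (FGT₂) = 0.144000.
Reduction = 0.182691 − 0.144000 = 0.0387.

0.0387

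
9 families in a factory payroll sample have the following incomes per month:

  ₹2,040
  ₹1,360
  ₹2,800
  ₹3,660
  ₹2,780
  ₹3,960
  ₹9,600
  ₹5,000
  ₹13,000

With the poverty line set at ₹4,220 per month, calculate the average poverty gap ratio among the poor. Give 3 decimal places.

0.344

Poor units: ₹1,360, ₹2,040, ₹2,780, ₹2,800, ₹3,660, ₹3,960 (q = 6 of N = 9).
Shortfall ratios (z−y)/z: 0.6777, 0.5166, 0.3412, 0.3365, 0.1327, 0.0616; sum = 2.066351.
The income-gap ratio divides by q (the poor only): 2.066351 / 6 = 0.344.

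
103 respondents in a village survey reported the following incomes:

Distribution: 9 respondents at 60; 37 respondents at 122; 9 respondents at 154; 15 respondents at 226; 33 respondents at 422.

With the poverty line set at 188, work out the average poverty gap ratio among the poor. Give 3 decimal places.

Incomes under z: 9×60, 37×122, 9×154 (q = 55 of N = 103).
Relative gaps: 0.6809 (×9), 0.3511 (×37), 0.1809 (×9); sum = 20.744681.
I averages over the q = 55 poor units only: 20.744681 / 55 = 0.377.

0.377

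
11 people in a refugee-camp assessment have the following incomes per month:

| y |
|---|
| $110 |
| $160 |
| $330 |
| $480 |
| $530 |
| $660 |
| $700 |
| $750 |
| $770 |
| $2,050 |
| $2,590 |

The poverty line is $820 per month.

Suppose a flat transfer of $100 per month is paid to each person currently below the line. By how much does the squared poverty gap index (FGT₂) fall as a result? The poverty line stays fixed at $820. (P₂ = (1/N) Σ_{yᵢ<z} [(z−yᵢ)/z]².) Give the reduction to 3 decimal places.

Before: below the line — $110, $160, $330, $480, $530, $660, $700, $750, $770; squared poverty gap index (FGT₂) = 0.19292.
After the $100 transfer: below the line — $210, $260, $430, $580, $630, $760, $800; squared poverty gap index (FGT₂) = 0.12648.
Reduction = 0.19292 − 0.12648 = 0.066.

0.066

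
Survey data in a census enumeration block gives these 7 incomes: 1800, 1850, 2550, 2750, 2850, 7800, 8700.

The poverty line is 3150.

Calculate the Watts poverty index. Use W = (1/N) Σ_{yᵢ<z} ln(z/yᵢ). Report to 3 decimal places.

Incomes under z: 1800, 1850, 2550, 2750, 2850 (q = 5 of N = 7).
Log shortfalls: ln(3150/1800) = 0.5596; ln(3150/1850) = 0.5322; ln(3150/2550) = 0.2113; ln(3150/2750) = 0.1358; ln(3150/2850) = 0.1001.
W = 1.539027 / 7 = 0.220.

0.220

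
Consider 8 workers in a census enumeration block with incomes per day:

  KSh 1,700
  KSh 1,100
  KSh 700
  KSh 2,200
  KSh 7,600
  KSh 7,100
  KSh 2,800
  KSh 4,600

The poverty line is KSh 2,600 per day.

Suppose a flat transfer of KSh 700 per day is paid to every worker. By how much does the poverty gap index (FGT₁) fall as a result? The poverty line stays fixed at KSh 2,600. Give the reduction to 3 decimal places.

0.120

Before: below the line — KSh 700, KSh 1,100, KSh 1,700, KSh 2,200; poverty gap index (FGT₁) = 0.22596.
After the KSh 700 transfer: below the line — KSh 1,400, KSh 1,800, KSh 2,400; poverty gap index (FGT₁) = 0.10577.
Reduction = 0.22596 − 0.10577 = 0.120.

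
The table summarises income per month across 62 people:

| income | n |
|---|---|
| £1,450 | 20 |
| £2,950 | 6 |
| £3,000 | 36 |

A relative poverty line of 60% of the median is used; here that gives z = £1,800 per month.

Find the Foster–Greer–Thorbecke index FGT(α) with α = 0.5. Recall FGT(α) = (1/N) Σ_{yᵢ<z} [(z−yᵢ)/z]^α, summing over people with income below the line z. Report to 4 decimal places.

0.1422

Below the line: 20×£1,450 (q = 20 of N = 62).
Normalized shortfalls: (1800−1450)/1800 = 0.1944 (×20).
Raised to α = 0.5: 0.44096 (×20).
Sum = 8.819171; FGT(0.5) = 8.819171 / 62 = 0.1422.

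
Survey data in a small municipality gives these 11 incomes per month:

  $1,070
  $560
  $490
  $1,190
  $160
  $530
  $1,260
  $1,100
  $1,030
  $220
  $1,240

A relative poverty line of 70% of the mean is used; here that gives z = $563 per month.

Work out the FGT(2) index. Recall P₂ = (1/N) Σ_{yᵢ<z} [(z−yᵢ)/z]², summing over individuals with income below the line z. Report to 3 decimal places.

0.082

Below z: $160, $220, $490, $530, $560 (q = 5 of N = 11).
Relative gaps: (563−160)/563 = 0.7158; (563−220)/563 = 0.6092; (563−490)/563 = 0.1297; (563−530)/563 = 0.0586; (563−560)/563 = 0.0053.
Squared: 0.5124; 0.3712; 0.0168; 0.0034; 0.0000.
Sum = 0.903827; P₂ = 0.903827 / 11 = 0.082.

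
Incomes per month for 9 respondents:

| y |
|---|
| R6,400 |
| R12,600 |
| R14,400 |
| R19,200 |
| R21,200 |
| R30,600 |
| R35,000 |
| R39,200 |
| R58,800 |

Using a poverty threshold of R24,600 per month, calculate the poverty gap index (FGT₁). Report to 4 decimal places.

0.2222

Below z: R6,400, R12,600, R14,400, R19,200, R21,200 (q = 5 of N = 9).
Shortfall ratios: (24600−6400)/24600 = 0.7398; (24600−12600)/24600 = 0.4878; (24600−14400)/24600 = 0.4146; (24600−19200)/24600 = 0.2195; (24600−21200)/24600 = 0.1382.
Σ = 2.000000. Dividing by the full population N = 9 gives P₁ = 0.2222.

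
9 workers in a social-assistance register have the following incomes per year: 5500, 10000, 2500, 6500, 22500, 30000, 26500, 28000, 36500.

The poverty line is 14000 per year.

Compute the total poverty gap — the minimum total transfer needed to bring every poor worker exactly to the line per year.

31500

Below z: 2500, 5500, 6500, 10000 (q = 4 of N = 9).
Individual gaps: 14000−2500 = 11500; 14000−5500 = 8500; 14000−6500 = 7500; 14000−10000 = 4000.
Aggregate gap = 31500.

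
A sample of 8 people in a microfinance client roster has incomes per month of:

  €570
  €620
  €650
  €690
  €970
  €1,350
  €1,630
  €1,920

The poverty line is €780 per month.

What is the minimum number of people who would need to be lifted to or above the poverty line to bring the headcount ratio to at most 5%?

Currently q = 4 of N = 8 are below the line (H = 0.500).
A headcount ratio of at most 5% allows at most ⌊0.05 × 8⌋ = 0 poor people.
So at least 4 − 0 = 4 must be lifted.

4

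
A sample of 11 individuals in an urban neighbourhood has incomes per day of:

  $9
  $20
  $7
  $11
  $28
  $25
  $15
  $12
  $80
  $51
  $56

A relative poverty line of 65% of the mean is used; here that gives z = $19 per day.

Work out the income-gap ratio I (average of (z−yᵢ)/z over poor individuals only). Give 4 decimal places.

Poor units: $7, $9, $11, $12, $15 (q = 5 of N = 11).
Shortfall ratios (z−y)/z: 0.6316, 0.5263, 0.4211, 0.3684, 0.2105; sum = 2.157895.
The income-gap ratio divides by q (the poor only): 2.157895 / 5 = 0.4316.

0.4316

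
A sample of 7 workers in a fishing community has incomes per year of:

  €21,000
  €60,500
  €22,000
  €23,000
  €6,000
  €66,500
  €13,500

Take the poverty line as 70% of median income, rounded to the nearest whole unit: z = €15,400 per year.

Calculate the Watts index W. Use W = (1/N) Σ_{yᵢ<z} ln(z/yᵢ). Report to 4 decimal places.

0.1535

Below z: €6,000, €13,500 (q = 2 of N = 7).
ln(z/y) terms: ln(15400/6000) = 0.9426; ln(15400/13500) = 0.1317.
W = 1.074286 / 7 = 0.1535.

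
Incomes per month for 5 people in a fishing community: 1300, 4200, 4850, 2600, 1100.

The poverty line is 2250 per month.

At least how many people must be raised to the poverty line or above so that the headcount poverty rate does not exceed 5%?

2

Currently q = 2 of N = 5 are below the line (H = 0.400).
A headcount ratio of at most 5% allows at most ⌊0.05 × 5⌋ = 0 poor people.
So at least 2 − 0 = 2 must be lifted.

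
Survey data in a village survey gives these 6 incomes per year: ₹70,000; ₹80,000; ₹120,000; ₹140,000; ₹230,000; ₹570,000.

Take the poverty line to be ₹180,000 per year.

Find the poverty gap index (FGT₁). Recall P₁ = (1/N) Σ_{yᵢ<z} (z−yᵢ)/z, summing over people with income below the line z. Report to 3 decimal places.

0.287

Below the line: ₹70,000, ₹80,000, ₹120,000, ₹140,000 (q = 4 of N = 6).
Relative gaps: (180000−70000)/180000 = 0.6111; (180000−80000)/180000 = 0.5556; (180000−120000)/180000 = 0.3333; (180000−140000)/180000 = 0.2222.
Sum of shortfalls = 1.722222; P₁ averages over all N: 1.722222 / 6 = 0.287.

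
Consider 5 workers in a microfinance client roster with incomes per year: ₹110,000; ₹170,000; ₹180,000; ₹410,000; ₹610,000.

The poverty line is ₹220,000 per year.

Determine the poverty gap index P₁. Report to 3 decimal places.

0.182

Poor units: ₹110,000, ₹170,000, ₹180,000 (q = 3 of N = 5).
Shortfall ratios: (220000−110000)/220000 = 0.5000; (220000−170000)/220000 = 0.2273; (220000−180000)/220000 = 0.1818.
Sum of shortfalls = 0.909091; P₁ averages over all N: 0.909091 / 5 = 0.182.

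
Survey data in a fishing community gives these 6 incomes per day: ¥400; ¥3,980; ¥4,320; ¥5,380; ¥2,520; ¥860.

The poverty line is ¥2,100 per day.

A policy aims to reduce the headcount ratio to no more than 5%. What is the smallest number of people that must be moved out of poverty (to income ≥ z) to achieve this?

Currently q = 2 of N = 6 are below the line (H = 0.333).
A headcount ratio of at most 5% allows at most ⌊0.05 × 6⌋ = 0 poor people.
So at least 2 − 0 = 2 must be lifted.

2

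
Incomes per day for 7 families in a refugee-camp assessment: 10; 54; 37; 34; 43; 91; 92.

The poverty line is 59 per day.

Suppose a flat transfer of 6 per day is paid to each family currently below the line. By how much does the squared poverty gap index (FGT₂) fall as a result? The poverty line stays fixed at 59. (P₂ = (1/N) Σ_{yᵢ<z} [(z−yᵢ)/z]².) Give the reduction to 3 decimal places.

Before: below the line — 10, 34, 37, 43, 54; squared poverty gap index (FGT₂) = 0.15558.
After the 6 transfer: below the line — 16, 40, 43, 49; squared poverty gap index (FGT₂) = 0.10531.
Reduction = 0.15558 − 0.10531 = 0.050.

0.050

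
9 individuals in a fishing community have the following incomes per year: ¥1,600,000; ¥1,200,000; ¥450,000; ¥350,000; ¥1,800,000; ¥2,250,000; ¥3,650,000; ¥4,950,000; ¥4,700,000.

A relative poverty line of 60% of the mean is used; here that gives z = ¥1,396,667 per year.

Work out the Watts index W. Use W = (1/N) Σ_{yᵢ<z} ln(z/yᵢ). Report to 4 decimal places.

Below the line: ¥350,000, ¥450,000, ¥1,200,000 (q = 3 of N = 9).
Log shortfalls: ln(1396667/350000) = 1.3839; ln(1396667/450000) = 1.1326; ln(1396667/1200000) = 0.1518.
W = 2.668274 / 9 = 0.2965.

0.2965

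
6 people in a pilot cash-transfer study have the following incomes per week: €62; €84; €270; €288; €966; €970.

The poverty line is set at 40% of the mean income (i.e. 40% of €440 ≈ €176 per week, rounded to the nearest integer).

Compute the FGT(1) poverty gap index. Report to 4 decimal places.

0.1951

Poor units: €62, €84 (q = 2 of N = 6).
Shortfall ratios: (176−62)/176 = 0.6477; (176−84)/176 = 0.5227.
Σ = 1.170455. Dividing by the full population N = 6 gives P₁ = 0.1951.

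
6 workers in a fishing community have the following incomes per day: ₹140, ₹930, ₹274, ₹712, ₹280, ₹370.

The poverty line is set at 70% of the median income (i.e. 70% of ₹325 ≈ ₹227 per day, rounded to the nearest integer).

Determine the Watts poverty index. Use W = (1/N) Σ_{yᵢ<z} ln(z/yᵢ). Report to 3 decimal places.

Poor units: ₹140 (q = 1 of N = 6).
Log shortfalls: ln(227/140) = 0.4833.
W = 0.483308 / 6 = 0.081.

0.081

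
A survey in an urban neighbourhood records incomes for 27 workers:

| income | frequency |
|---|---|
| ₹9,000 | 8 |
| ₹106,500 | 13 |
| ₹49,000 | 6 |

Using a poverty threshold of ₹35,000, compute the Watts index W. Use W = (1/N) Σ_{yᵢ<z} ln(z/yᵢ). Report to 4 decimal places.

0.4024

Poor units: 8×₹9,000 (q = 8 of N = 27).
Log gaps: ln(35000/9000) = 1.3581 (×8).
W = 10.864988 / 27 = 0.4024.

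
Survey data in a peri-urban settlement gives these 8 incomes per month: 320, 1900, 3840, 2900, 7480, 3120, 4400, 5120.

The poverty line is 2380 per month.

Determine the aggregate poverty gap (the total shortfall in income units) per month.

Below the line: 320, 1900 (q = 2 of N = 8).
Individual gaps: 2380−320 = 2060; 2380−1900 = 480.
Aggregate gap = 2540.

2540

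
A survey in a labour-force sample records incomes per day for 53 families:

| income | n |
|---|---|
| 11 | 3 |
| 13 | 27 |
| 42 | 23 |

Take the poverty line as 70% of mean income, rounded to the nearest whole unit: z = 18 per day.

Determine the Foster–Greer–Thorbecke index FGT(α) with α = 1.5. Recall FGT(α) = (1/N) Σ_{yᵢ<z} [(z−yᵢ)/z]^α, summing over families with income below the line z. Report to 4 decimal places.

0.0883

Below z: 3×11, 27×13 (q = 30 of N = 53).
Normalized shortfalls: (18−11)/18 = 0.3889 (×3); (18−13)/18 = 0.2778 (×27).
Raised to α = 1.5: 0.24251 (×3); 0.14640 (×27).
Sum = 4.680392; FGT(1.5) = 4.680392 / 53 = 0.0883.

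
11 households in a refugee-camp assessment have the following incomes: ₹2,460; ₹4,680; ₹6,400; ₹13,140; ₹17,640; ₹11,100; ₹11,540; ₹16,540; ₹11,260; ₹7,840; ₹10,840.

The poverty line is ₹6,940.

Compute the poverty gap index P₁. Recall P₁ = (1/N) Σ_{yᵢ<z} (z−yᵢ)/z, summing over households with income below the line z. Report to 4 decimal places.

Poor units: ₹2,460, ₹4,680, ₹6,400 (q = 3 of N = 11).
Shortfall ratios: (6940−2460)/6940 = 0.6455; (6940−4680)/6940 = 0.3256; (6940−6400)/6940 = 0.0778.
Σ = 1.048991. Dividing by the full population N = 11 gives P₁ = 0.0954.

0.0954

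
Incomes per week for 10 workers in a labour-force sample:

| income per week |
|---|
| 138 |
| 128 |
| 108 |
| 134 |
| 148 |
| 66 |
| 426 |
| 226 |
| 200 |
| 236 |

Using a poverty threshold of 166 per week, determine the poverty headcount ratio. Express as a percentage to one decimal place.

60.0%

6 of the 10 workers have income below 166.
H = 6/10 = 60.0%.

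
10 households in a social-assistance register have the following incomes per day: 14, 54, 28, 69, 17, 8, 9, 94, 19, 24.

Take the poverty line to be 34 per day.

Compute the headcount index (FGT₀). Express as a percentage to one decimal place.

7 of the 10 households have income below 34.
H = 7/10 = 70.0%.

70.0%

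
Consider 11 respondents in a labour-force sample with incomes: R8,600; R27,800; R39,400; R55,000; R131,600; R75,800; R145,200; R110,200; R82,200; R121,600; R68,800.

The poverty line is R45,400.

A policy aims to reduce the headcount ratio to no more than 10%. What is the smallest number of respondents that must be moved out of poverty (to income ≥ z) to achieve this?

Currently q = 3 of N = 11 are below the line (H = 0.273).
A headcount ratio of at most 10% allows at most ⌊0.10 × 11⌋ = 1 poor respondents.
So at least 3 − 1 = 2 must be lifted.

2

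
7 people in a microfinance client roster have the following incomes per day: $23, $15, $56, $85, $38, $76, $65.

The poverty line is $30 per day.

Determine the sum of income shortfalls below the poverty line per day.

Below the line: $15, $23 (q = 2 of N = 7).
Individual gaps: 30−15 = 15; 30−23 = 7.
Aggregate gap = $22.

$22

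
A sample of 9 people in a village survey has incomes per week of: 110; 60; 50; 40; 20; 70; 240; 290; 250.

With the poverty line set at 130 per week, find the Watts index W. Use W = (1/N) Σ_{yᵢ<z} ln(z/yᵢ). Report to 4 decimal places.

Incomes under z: 20, 40, 50, 60, 70, 110 (q = 6 of N = 9).
ln(z/y) terms: ln(130/20) = 1.8718; ln(130/40) = 1.1787; ln(130/50) = 0.9555; ln(130/60) = 0.7732; ln(130/70) = 0.6190; ln(130/110) = 0.1671.
W = 5.565252 / 9 = 0.6184.

0.6184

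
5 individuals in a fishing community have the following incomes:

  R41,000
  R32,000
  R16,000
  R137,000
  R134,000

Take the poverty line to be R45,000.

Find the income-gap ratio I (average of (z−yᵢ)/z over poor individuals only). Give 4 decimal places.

0.3407

Below z: R16,000, R32,000, R41,000 (q = 3 of N = 5).
Shortfall ratios (z−y)/z: 0.6444, 0.2889, 0.0889; sum = 1.022222.
I averages over the q = 3 poor units only: 1.022222 / 3 = 0.3407.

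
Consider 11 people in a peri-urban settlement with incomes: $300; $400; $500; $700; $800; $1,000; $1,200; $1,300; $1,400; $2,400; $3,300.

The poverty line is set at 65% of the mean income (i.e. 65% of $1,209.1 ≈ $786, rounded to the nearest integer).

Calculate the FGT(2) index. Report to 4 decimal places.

0.0698

Poor units: $300, $400, $500, $700 (q = 4 of N = 11).
Shortfall ratios: (786−300)/786 = 0.6183; (786−400)/786 = 0.4911; (786−500)/786 = 0.3639; (786−700)/786 = 0.1094.
Squared: 0.3823; 0.2412; 0.1324; 0.0120.
Sum = 0.767865; P₂ = 0.767865 / 11 = 0.0698.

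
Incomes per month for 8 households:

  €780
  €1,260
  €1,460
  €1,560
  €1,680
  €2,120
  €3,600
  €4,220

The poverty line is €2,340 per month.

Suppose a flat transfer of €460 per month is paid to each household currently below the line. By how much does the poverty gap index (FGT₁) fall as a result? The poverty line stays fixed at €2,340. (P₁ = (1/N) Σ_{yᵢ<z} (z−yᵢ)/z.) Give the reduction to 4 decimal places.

0.1346

Before: below the line — €780, €1,260, €1,460, €1,560, €1,680, €2,120; poverty gap index (FGT₁) = 0.276709.
After the €460 transfer: below the line — €1,240, €1,720, €1,920, €2,020, €2,140; poverty gap index (FGT₁) = 0.142094.
Reduction = 0.276709 − 0.142094 = 0.1346.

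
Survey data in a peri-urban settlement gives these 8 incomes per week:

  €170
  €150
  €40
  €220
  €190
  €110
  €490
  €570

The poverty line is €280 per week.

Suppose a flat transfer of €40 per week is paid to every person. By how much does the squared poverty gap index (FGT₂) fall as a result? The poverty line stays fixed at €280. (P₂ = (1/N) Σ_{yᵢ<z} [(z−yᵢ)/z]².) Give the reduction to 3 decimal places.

Before: below the line — €40, €110, €150, €170, €190, €220; squared poverty gap index (FGT₂) = 0.20281.
After the €40 transfer: below the line — €80, €150, €190, €210, €230, €260; squared poverty gap index (FGT₂) = 0.11607.
Reduction = 0.20281 − 0.11607 = 0.087.

0.087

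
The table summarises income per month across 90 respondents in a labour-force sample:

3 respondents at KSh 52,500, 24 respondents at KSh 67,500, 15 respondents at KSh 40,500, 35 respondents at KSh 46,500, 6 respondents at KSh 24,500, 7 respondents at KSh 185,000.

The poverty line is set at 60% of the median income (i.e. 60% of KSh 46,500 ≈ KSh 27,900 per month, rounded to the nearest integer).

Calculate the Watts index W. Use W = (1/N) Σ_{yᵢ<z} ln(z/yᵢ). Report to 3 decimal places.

0.009

Incomes under z: 6×KSh 24,500 (q = 6 of N = 90).
Log gaps: ln(27900/24500) = 0.1300 (×6).
W = 0.779721 / 90 = 0.009.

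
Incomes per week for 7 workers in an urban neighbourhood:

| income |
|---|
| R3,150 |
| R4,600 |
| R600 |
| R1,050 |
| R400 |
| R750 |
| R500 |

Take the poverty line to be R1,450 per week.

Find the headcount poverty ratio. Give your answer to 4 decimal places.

5 of the 7 workers have income below R1,450.
H = 5/7 = 0.7143.

0.7143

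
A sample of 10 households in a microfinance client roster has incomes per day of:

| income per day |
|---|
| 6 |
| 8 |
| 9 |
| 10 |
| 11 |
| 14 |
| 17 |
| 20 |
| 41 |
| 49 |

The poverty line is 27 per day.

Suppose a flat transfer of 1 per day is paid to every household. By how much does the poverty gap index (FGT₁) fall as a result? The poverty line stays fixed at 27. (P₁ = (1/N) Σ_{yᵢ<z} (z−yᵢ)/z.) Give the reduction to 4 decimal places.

Before: below the line — 6, 8, 9, 10, 11, 14, 17, 20; poverty gap index (FGT₁) = 0.448148.
After the 1 transfer: below the line — 7, 9, 10, 11, 12, 15, 18, 21; poverty gap index (FGT₁) = 0.418519.
Reduction = 0.448148 − 0.418519 = 0.0296.

0.0296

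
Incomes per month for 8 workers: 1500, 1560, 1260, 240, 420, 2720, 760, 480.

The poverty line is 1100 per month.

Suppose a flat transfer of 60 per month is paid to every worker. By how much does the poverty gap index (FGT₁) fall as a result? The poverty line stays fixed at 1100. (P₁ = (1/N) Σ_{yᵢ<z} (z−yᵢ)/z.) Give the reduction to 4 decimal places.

Before: below the line — 240, 420, 480, 760; poverty gap index (FGT₁) = 0.284091.
After the 60 transfer: below the line — 300, 480, 540, 820; poverty gap index (FGT₁) = 0.256818.
Reduction = 0.284091 − 0.256818 = 0.0273.

0.0273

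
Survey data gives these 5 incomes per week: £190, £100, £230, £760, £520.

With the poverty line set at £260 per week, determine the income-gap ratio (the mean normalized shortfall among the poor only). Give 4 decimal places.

0.3333

Below the line: £100, £190, £230 (q = 3 of N = 5).
Shortfall ratios (z−y)/z: 0.6154, 0.2692, 0.1154; sum = 1.000000.
The income-gap ratio divides by q (the poor only): 1.000000 / 3 = 0.3333.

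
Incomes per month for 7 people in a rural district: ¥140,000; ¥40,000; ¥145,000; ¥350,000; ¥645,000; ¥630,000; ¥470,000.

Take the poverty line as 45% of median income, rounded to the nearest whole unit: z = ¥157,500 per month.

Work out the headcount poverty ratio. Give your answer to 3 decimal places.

3 of the 7 people have income below ¥157,500.
H = 3/7 = 0.429.

0.429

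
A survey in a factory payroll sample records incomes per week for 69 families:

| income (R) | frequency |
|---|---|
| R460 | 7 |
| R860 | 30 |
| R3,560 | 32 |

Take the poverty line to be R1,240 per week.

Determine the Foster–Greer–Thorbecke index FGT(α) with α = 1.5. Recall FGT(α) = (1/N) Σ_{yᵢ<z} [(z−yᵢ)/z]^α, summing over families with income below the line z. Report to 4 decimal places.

0.1244

Below the line: 7×R460, 30×R860 (q = 37 of N = 69).
Gap ratios (z−y)/z: (1240−460)/1240 = 0.6290 (×7); (1240−860)/1240 = 0.3065 (×30).
Raised to α = 1.5: 0.49890 (×7); 0.16965 (×30).
Sum = 8.581638; FGT(1.5) = 8.581638 / 69 = 0.1244.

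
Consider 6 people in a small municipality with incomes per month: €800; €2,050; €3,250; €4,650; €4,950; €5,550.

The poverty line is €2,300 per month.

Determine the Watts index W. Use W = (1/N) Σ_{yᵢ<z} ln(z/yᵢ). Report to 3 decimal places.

0.195

Poor units: €800, €2,050 (q = 2 of N = 6).
Log shortfalls: ln(2300/800) = 1.0561; ln(2300/2050) = 0.1151.
W = 1.171122 / 6 = 0.195.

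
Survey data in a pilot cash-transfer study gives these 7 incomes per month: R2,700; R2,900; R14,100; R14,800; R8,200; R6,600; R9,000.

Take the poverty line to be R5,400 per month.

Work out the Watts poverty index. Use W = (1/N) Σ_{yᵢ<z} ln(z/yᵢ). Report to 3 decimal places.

0.188

Below the line: R2,700, R2,900 (q = 2 of N = 7).
Log gaps: ln(5400/2700) = 0.6931; ln(5400/2900) = 0.6217.
W = 1.314835 / 7 = 0.188.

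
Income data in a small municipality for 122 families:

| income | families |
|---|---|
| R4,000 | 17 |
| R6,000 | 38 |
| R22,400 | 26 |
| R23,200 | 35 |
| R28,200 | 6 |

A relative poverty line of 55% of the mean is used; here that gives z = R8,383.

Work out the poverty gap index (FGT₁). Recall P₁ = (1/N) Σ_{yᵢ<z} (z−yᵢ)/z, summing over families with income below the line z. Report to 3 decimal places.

Poor units: 17×R4,000, 38×R6,000 (q = 55 of N = 122).
Relative gaps: (8383−4000)/8383 = 0.5228 (×17); (8383−6000)/8383 = 0.2843 (×38).
Σ = 19.690445. Dividing by the full population N = 122 gives P₁ = 0.161.

0.161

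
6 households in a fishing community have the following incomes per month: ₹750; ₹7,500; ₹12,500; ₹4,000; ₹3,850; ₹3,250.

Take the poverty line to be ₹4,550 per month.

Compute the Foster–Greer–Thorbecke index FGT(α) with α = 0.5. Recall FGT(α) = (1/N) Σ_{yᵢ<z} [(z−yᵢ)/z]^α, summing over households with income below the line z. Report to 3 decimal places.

Poor units: ₹750, ₹3,250, ₹3,850, ₹4,000 (q = 4 of N = 6).
Gap ratios (z−y)/z: (4550−750)/4550 = 0.8352; (4550−3250)/4550 = 0.2857; (4550−3850)/4550 = 0.1538; (4550−4000)/4550 = 0.1209.
Raised to α = 0.5: 0.91387; 0.53452; 0.39223; 0.34768.
Sum = 2.188305; FGT(0.5) = 2.188305 / 6 = 0.365.

0.365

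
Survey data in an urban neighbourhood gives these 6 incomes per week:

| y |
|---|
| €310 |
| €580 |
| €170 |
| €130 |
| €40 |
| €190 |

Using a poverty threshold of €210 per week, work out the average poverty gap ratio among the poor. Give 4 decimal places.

0.3690

Incomes under z: €40, €130, €170, €190 (q = 4 of N = 6).
Shortfall ratios (z−y)/z: 0.8095, 0.3810, 0.1905, 0.0952; sum = 1.476190.
The income-gap ratio divides by q (the poor only): 1.476190 / 4 = 0.3690.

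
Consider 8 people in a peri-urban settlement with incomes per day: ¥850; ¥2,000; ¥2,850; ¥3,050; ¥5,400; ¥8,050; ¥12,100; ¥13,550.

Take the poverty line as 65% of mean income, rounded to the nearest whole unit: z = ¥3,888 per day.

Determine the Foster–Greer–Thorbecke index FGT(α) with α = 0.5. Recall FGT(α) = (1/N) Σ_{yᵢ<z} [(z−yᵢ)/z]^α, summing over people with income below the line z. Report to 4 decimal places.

0.3202

Below z: ¥850, ¥2,000, ¥2,850, ¥3,050 (q = 4 of N = 8).
Relative gaps: (3888−850)/3888 = 0.7814; (3888−2000)/3888 = 0.4856; (3888−2850)/3888 = 0.2670; (3888−3050)/3888 = 0.2155.
Raised to α = 0.5: 0.88396; 0.69685; 0.51670; 0.46426.
Sum = 2.561758; FGT(0.5) = 2.561758 / 8 = 0.3202.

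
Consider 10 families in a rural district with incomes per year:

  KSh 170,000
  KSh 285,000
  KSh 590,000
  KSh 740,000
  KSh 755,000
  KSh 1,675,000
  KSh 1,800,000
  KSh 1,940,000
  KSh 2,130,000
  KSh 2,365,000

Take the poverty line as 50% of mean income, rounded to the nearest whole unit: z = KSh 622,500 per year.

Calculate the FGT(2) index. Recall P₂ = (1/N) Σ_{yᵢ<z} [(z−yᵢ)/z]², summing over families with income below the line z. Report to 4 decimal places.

0.0825

Below z: KSh 170,000, KSh 285,000, KSh 590,000 (q = 3 of N = 10).
Shortfall ratios: (622500−170000)/622500 = 0.7269; (622500−285000)/622500 = 0.5422; (622500−590000)/622500 = 0.0522.
Squared: 0.5284; 0.2939; 0.0027.
Sum = 0.825067; P₂ = 0.825067 / 10 = 0.0825.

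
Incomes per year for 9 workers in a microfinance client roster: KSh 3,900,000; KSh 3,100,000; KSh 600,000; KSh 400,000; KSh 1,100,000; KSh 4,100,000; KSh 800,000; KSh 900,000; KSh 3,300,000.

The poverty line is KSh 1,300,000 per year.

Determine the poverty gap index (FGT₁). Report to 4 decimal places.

Below z: KSh 400,000, KSh 600,000, KSh 800,000, KSh 900,000, KSh 1,100,000 (q = 5 of N = 9).
Gap ratios (z−y)/z: (1300000−400000)/1300000 = 0.6923; (1300000−600000)/1300000 = 0.5385; (1300000−800000)/1300000 = 0.3846; (1300000−900000)/1300000 = 0.3077; (1300000−1100000)/1300000 = 0.1538.
Σ = 2.076923. Dividing by the full population N = 9 gives P₁ = 0.2308.

0.2308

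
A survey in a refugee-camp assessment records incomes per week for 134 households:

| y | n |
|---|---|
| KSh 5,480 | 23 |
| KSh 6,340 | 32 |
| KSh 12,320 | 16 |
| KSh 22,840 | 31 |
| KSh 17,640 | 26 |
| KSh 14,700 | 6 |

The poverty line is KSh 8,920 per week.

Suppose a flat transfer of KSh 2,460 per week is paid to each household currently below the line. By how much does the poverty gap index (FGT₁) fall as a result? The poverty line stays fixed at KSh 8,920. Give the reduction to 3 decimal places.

0.113

Before: below the line — 23×KSh 5,480, 32×KSh 6,340; poverty gap index (FGT₁) = 0.13527.
After the KSh 2,460 transfer: below the line — 23×KSh 7,940, 32×KSh 8,800; poverty gap index (FGT₁) = 0.02207.
Reduction = 0.13527 − 0.02207 = 0.113.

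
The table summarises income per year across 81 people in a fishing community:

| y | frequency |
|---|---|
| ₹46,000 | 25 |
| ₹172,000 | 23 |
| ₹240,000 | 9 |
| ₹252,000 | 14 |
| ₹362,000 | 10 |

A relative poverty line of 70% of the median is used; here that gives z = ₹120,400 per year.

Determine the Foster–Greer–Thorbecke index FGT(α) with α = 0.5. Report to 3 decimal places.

Incomes under z: 25×₹46,000 (q = 25 of N = 81).
Gap ratios (z−y)/z: (120400−46000)/120400 = 0.6179 (×25).
Raised to α = 0.5: 0.78609 (×25).
Sum = 19.652293; FGT(0.5) = 19.652293 / 81 = 0.243.

0.243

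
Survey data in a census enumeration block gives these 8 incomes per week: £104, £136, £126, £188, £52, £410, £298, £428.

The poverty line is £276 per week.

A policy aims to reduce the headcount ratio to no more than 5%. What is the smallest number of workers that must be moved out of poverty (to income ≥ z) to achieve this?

5

5 of the 8 workers are poor, so H = 5/8 = 0.625.
A headcount ratio of at most 5% allows at most ⌊0.05 × 8⌋ = 0 poor workers.
So at least 5 − 0 = 5 must be lifted.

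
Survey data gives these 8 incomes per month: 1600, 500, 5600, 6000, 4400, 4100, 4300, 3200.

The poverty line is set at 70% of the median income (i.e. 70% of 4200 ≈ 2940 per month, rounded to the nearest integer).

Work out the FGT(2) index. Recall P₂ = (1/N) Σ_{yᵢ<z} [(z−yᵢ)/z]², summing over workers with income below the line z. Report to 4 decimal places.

Poor units: 500, 1600 (q = 2 of N = 8).
Relative gaps: (2940−500)/2940 = 0.8299; (2940−1600)/2940 = 0.4558.
Squared: 0.6888; 0.2077.
Sum = 0.896525; P₂ = 0.896525 / 8 = 0.1121.

0.1121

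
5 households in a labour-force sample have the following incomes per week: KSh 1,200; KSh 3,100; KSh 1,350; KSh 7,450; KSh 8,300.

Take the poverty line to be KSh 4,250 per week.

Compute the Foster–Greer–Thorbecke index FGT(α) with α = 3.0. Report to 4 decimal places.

0.1414

Incomes under z: KSh 1,200, KSh 1,350, KSh 3,100 (q = 3 of N = 5).
Relative gaps: (4250−1200)/4250 = 0.7176; (4250−1350)/4250 = 0.6824; (4250−3100)/4250 = 0.2706.
Raised to α = 3.0: 0.36960; 0.31771; 0.01981.
Sum = 0.707120; FGT(3.0) = 0.707120 / 5 = 0.1414.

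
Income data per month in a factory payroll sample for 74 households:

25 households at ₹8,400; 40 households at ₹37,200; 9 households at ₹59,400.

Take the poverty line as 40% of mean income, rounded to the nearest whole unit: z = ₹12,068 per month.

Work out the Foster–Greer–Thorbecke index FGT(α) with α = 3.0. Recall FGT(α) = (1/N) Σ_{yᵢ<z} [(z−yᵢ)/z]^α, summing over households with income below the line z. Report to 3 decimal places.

Below z: 25×₹8,400 (q = 25 of N = 74).
Shortfall ratios: (12068−8400)/12068 = 0.3039 (×25).
Raised to α = 3.0: 0.02808 (×25).
Sum = 0.701976; FGT(3.0) = 0.701976 / 74 = 0.009.

0.009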